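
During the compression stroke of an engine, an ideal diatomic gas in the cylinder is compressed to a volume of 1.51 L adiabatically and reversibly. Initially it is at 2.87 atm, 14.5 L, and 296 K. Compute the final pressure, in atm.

Adiabatic: P₁V₁^γ = P₂V₂^γ ⇒ P₂ = P₁ (V₁/V₂)^γ.
γ = 7/5 for a diatomic ideal gas.
P₂ = 2.87 × (14.5/1.51)^(7/5) = 68.11 atm.

P₂ ≈ 68.1 atm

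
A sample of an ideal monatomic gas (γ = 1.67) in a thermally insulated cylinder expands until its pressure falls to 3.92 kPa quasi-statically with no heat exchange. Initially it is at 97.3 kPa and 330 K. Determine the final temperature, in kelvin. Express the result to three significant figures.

Along an adiabat T P^((1−γ)/γ) is constant, so T₂ = T₁ (P₂/P₁)^((γ−1)/γ).
T₂ = 330 × (3.92/97.3)^(0.401) = 90.97 K.

T₂ ≈ 91.0 K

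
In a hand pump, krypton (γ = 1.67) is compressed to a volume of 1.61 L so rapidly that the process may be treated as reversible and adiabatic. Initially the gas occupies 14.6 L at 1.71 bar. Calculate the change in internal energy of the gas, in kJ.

ΔU ≈ 12.6 kJ

P₂ = P₁(V₁/V₂)^γ = 1.71×(14.6/1.61)^(1.67) = 67.93 bar.
For a reversible adiabat, W_by_gas = (P₁V₁ − P₂V₂)/(γ−1).
W_by = (171000×0.0146 − 6.793×10^6×0.00161) / (0.67) = -12600 J.
Q = 0 ⇒ ΔU = −W_by = 12600 J.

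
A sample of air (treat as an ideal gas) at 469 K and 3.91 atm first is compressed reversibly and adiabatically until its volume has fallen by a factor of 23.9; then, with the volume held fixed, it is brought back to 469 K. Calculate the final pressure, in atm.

P₃ ≈ 93.4 atm

For a diatomic ideal gas γ = 7/5.
Adiabatic step (PV^γ = const): P₂ = 3.91×23.9^(7/5) = 332.6 atm; T₂ = 469×23.9^(2/5) = 1669 K.
Isochoric: P₃ = P₂(T₃/T₂) = 332.6 × (469/1669) = 93.45 atm.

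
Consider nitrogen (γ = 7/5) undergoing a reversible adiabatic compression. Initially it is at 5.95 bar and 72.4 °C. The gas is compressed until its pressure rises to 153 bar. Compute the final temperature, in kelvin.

Adiabatic: T₂/T₁ = (P₂/P₁)^((γ−1)/γ).
T₁ = 72.4 °C = 345.5 K.
T₂ = 345.5 × (153/5.95)^(2/7) = 873.8 K.

T₂ ≈ 874 K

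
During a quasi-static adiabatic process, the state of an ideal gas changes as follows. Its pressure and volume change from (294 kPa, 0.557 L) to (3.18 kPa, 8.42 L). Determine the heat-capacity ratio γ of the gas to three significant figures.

PV^γ = const ⇒ γ = ln(P₂/P₁) / ln(V₁/V₂).
γ = ln(3.18/294) / ln(0.557/8.42) = 1.667.

γ ≈ 1.67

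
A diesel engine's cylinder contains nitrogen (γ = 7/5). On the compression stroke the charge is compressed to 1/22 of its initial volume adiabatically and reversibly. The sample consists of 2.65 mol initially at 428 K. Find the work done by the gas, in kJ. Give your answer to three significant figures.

Adiabatic: T₁V₁^(γ−1) = T₂V₂^(γ−1) ⇒ T₂ = T₁ (V₁/V₂)^(γ−1).
T₂ = 428 × 22^(2/5) = 1474 K.
Q = 0, so ΔU = W_on_gas = nCᵥΔT with Cᵥ = R/(γ−1) = 20.79 J/(mol·K).
ΔU = 2.65 × 20.79 × (1474 − 428) = 57600 J.
Work done by the gas = −ΔU = -57600 J.

W ≈ -57.6 kJ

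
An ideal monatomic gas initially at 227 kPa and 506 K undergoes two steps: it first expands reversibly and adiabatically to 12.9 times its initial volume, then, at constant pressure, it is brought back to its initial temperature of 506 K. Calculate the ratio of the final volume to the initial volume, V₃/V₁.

For a monatomic ideal gas γ = 5/3.
Adiabatic step: V₂/V₁ = 12.9; T₂ = T₁·(1/12.9)^(2/3) = 91.99 K.
Isobaric step: V₃/V₂ = T₃/T₂ = 506/91.99.
V₃/V₁ = (V₂/V₁)(V₃/V₂) = 12.9 × (506/91.99) = 70.95.

V₃/V₁ ≈ 71.0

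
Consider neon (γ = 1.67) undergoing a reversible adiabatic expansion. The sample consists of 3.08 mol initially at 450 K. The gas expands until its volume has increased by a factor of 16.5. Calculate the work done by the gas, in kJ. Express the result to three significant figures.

For a reversible adiabat TV^(γ−1) is constant, so T₂ = T₁ (V₁/V₂)^(γ−1).
T₂ = 450 × (1/16.5)^(0.67) = 68.79 K.
Q = 0, so ΔU = W_on_gas = nCᵥΔT with Cᵥ = R/(γ−1) = 12.41 J/(mol·K).
ΔU = 3.08 × 12.41 × (68.79 − 450) = -14570 J.
Work done by the gas = −ΔU = 14570 J.

W ≈ 14.6 kJ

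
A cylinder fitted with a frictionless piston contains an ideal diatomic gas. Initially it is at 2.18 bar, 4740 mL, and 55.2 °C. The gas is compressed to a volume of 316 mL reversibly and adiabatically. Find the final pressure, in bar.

P₂ ≈ 96.6 bar

Since PV^γ is constant along a reversible adiabat, P₂ = P₁ (V₁/V₂)^γ.
γ = 7/5 for a diatomic ideal gas.
P₂ = 2.18 × (4740/316)^(7/5) = 96.6 bar.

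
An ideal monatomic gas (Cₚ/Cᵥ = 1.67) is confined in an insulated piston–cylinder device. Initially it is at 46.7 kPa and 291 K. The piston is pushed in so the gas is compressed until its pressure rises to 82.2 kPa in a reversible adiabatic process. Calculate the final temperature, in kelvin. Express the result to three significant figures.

T₂ ≈ 365 K

Along an adiabat T P^((1−γ)/γ) is constant, so T₂ = T₁ (P₂/P₁)^((γ−1)/γ).
T₂ = 291 × (82.2/46.7)^(0.401) = 365.1 K.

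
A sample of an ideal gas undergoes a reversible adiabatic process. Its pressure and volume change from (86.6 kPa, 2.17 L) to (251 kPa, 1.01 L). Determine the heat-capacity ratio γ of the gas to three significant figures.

γ ≈ 1.39

PV^γ = const ⇒ γ = ln(P₂/P₁) / ln(V₁/V₂).
γ = ln(251/86.6) / ln(2.17/1.01) = 1.391.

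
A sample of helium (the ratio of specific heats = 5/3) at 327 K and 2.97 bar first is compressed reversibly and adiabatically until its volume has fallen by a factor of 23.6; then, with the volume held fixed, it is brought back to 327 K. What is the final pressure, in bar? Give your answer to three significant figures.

P₃ ≈ 70.1 bar

Adiabatic step (PV^γ = const): P₂ = 2.97×23.6^(5/3) = 576.7 bar; T₂ = 327×23.6^(2/3) = 2690 K.
Isochoric: P₃ = P₂(T₃/T₂) = 576.7 × (327/2690) = 70.09 bar.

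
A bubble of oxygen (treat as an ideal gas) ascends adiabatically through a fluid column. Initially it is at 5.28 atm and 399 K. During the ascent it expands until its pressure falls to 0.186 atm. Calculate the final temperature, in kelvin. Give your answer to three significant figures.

T₂ ≈ 153 K

Adiabatic: T₂/T₁ = (P₂/P₁)^((γ−1)/γ).
For a diatomic ideal gas γ = 7/5, so (γ−1)/γ = 2/7.
T₂ = 399 × (0.186/5.28)^(2/7) = 153.4 K.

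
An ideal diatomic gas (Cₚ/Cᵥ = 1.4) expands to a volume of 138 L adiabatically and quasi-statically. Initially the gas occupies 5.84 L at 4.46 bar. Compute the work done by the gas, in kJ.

P₂ = P₁(V₁/V₂)^γ = 4.46×(5.84/138)^(1.4) = 0.05327 bar.
For a reversible adiabat, W_by_gas = (P₁V₁ − P₂V₂)/(γ−1).
W_by = (446000×0.00584 − 5327×0.138) / (0.4) = 4674 J.

W ≈ 4.67 kJ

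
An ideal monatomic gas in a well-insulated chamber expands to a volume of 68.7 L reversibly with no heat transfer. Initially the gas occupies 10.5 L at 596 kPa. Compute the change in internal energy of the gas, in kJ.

ΔU ≈ -6.70 kJ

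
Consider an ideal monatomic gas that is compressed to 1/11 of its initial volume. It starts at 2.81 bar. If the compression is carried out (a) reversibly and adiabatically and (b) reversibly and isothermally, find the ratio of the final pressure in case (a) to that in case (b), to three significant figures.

P_adiabatic / P_isothermal ≈ 4.95

For a monatomic ideal gas γ = 5/3.
Isothermal: P_b = P₁(V₁/V₂) = 2.81×11.
Adiabatic: P_a = P₁(V₁/V₂)^γ = 2.81×11^(5/3).
P_a/P_b = (V₁/V₂)^(γ−1) = 11^(2/3) = 4.946.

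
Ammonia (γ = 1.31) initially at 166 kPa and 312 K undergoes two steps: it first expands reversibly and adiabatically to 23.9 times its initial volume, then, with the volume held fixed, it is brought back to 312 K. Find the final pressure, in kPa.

P₃ ≈ 6.95 kPa

Adiabatic step (PV^γ = const): P₂ = 166×(1/23.9)^(1.31) = 2.597 kPa; T₂ = 312×(1/23.9)^(0.31) = 116.6 K.
Isochoric: P₃ = P₂(T₃/T₂) = 2.597 × (312/116.6) = 6.946 kPa.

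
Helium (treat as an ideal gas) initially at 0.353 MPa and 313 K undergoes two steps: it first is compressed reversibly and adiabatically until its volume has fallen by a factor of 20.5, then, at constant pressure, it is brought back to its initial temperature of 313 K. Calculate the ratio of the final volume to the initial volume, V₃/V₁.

For a monatomic ideal gas γ = 5/3.
Adiabatic step: V₂/V₁ = 0.04878; T₂ = T₁·20.5^(2/3) = 2344 K.
Isobaric step: V₃/V₂ = T₃/T₂ = 313/2344.
V₃/V₁ = (V₂/V₁)(V₃/V₂) = 0.04878 × (313/2344) = 0.006512.

V₃/V₁ ≈ 0.00651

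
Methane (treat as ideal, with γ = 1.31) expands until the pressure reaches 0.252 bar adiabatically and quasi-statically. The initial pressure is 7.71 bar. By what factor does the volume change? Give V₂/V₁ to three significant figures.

From PV^γ = const, V₂/V₁ = (P₁/P₂)^(1/γ).
V₂/V₁ = (7.71/0.252)^(0.763) = 13.62.

V₂/V₁ ≈ 13.6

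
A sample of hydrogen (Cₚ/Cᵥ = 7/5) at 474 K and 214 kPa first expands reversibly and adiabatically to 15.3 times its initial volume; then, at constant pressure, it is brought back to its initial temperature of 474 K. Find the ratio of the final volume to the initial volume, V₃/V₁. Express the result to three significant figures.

V₃/V₁ ≈ 45.6

Adiabatic step: V₂/V₁ = 15.3; T₂ = T₁·(1/15.3)^(2/5) = 159.2 K.
Isobaric step: V₃/V₂ = T₃/T₂ = 474/159.2.
V₃/V₁ = (V₂/V₁)(V₃/V₂) = 15.3 × (474/159.2) = 45.56.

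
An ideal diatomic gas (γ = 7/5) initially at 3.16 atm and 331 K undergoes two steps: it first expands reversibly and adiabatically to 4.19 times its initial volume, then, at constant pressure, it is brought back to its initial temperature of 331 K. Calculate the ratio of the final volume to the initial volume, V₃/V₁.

Adiabatic step: V₂/V₁ = 4.19; T₂ = T₁·(1/4.19)^(2/5) = 186.6 K.
Isobaric step: V₃/V₂ = T₃/T₂ = 331/186.6.
V₃/V₁ = (V₂/V₁)(V₃/V₂) = 4.19 × (331/186.6) = 7.432.

V₃/V₁ ≈ 7.43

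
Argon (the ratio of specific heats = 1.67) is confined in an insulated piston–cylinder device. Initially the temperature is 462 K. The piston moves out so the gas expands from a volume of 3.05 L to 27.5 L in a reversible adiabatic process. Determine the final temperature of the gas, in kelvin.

Adiabatic: T₁V₁^(γ−1) = T₂V₂^(γ−1) ⇒ T₂ = T₁ (V₁/V₂)^(γ−1).
T₂ = 462 × (3.05/27.5)^(0.67) = 105.9 K.

T₂ ≈ 106 K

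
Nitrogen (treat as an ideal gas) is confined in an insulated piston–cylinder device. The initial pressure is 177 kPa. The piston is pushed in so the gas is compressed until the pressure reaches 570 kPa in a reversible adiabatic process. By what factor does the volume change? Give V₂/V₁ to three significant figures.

V₂/V₁ ≈ 0.434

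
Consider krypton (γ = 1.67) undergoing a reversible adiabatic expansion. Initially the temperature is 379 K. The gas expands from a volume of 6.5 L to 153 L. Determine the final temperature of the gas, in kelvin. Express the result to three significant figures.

Adiabatic: T₁V₁^(γ−1) = T₂V₂^(γ−1) ⇒ T₂ = T₁ (V₁/V₂)^(γ−1).
T₂ = 379 × (6.5/153)^(0.67) = 45.66 K.

T₂ ≈ 45.7 K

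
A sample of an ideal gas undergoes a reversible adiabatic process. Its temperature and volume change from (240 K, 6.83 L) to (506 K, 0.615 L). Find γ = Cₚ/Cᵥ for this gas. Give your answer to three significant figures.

γ ≈ 1.31

TV^(γ−1) = const ⇒ γ − 1 = ln(T₂/T₁) / ln(V₁/V₂).
γ = 1 + ln(506/240) / ln(6.83/0.615) = 1.31.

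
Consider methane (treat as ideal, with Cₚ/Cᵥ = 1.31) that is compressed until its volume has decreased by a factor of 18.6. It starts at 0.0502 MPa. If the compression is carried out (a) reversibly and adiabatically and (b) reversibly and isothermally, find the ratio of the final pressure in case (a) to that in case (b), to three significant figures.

P_adiabatic / P_isothermal ≈ 2.47

Isothermal: P_b = P₁(V₁/V₂) = 0.0502×18.6.
Adiabatic: P_a = P₁(V₁/V₂)^γ = 0.0502×18.6^(1.31).
P_a/P_b = (V₁/V₂)^(γ−1) = 18.6^(0.31) = 2.475.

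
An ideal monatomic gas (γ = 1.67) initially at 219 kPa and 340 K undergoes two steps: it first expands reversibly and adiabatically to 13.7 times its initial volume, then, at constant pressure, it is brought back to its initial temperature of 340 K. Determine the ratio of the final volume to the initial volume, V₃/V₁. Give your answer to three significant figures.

Adiabatic step: V₂/V₁ = 13.7; T₂ = T₁·(1/13.7)^(0.67) = 58.87 K.
Isobaric step: V₃/V₂ = T₃/T₂ = 340/58.87.
V₃/V₁ = (V₂/V₁)(V₃/V₂) = 13.7 × (340/58.87) = 79.13.

V₃/V₁ ≈ 79.1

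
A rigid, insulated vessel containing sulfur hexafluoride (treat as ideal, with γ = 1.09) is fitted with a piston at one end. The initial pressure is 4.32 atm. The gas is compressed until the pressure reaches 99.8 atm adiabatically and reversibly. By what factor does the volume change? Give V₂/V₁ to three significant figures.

From PV^γ = const, V₂/V₁ = (P₁/P₂)^(1/γ).
V₂/V₁ = (4.32/99.8)^(0.917) = 0.0561.

V₂/V₁ ≈ 0.0561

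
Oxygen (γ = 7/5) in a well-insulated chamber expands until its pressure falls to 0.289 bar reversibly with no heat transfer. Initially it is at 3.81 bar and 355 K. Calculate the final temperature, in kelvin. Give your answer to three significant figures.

Along an adiabat T P^((1−γ)/γ) is constant, so T₂ = T₁ (P₂/P₁)^((γ−1)/γ).
T₂ = 355 × (0.289/3.81)^(2/7) = 169.9 K.

T₂ ≈ 170 K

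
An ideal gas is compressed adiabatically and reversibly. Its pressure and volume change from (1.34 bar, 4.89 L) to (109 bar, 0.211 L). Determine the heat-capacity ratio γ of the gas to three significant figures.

PV^γ = const ⇒ γ = ln(P₂/P₁) / ln(V₁/V₂).
γ = ln(109/1.34) / ln(4.89/0.211) = 1.399.

γ ≈ 1.40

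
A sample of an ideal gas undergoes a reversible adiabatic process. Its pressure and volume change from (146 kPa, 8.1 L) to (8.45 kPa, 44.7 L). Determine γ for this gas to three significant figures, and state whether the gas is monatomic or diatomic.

PV^γ = const ⇒ γ = ln(P₂/P₁) / ln(V₁/V₂).
γ = ln(8.45/146) / ln(8.1/44.7) = 1.668.
γ ≈ 1.67 is close to 5/3, so the gas is monatomic.

γ ≈ 1.67; monatomic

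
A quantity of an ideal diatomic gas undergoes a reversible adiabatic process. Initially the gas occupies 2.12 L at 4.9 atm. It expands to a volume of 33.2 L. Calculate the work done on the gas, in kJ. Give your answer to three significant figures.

W ≈ -1.76 kJ

γ = 7/5 for a diatomic ideal gas.
P₂ = P₁(V₁/V₂)^γ = 4.9×(2.12/33.2)^(7/5) = 0.1041 atm.
For a reversible adiabat, W_by_gas = (P₁V₁ − P₂V₂)/(γ−1).
W_by = (496500×0.00212 − 10550×0.0332) / (2/5) = 1756 J.
W_on_gas = −W_by = -1756 J.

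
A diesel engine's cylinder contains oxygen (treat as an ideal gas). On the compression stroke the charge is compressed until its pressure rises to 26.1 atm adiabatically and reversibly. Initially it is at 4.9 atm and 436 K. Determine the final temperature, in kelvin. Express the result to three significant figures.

T₂ ≈ 703 K

Along an adiabat T P^((1−γ)/γ) is constant, so T₂ = T₁ (P₂/P₁)^((γ−1)/γ).
For a diatomic ideal gas γ = 7/5, so (γ−1)/γ = 2/7.
T₂ = 436 × (26.1/4.9)^(2/7) = 703.1 K.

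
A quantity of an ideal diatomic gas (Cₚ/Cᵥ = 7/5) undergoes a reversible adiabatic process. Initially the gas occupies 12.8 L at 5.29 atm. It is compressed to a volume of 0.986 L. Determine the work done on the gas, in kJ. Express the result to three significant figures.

W ≈ 30.7 kJ

P₂ = P₁(V₁/V₂)^γ = 5.29×(12.8/0.986)^(7/5) = 191.5 atm.
For a reversible adiabat, W_by_gas = (P₁V₁ − P₂V₂)/(γ−1).
W_by = (536000×0.0128 − 1.94×10^7×0.000986) / (2/5) = -30670 J.
W_on_gas = −W_by = 30670 J.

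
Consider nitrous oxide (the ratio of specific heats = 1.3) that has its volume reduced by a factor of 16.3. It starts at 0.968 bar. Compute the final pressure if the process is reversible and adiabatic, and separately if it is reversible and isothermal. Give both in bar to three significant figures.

adiabatic: 36.5 bar; isothermal: 15.8 bar

Isothermal: P₂ = P₁(V₁/V₂) = 0.968×16.3 = 15.78 bar.
Adiabatic: P₂ = P₁(V₁/V₂)^γ = 0.968×16.3^(1.3) = 36.45 bar.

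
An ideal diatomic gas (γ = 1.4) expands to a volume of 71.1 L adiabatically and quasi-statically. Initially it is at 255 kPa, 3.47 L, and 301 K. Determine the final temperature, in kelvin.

Adiabatic: T₁V₁^(γ−1) = T₂V₂^(γ−1) ⇒ T₂ = T₁ (V₁/V₂)^(γ−1).
T₂ = 301 × (3.47/71.1)^(0.4) = 89.94 K.

T₂ ≈ 89.9 K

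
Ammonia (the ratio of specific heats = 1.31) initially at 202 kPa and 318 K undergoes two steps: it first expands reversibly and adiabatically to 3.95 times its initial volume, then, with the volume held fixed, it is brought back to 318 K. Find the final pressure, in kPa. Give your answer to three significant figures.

P₃ ≈ 51.1 kPa

Adiabatic step (PV^γ = const): P₂ = 202×(1/3.95)^(1.31) = 33.4 kPa; T₂ = 318×(1/3.95)^(0.31) = 207.7 K.
Isochoric: P₃ = P₂(T₃/T₂) = 33.4 × (318/207.7) = 51.14 kPa.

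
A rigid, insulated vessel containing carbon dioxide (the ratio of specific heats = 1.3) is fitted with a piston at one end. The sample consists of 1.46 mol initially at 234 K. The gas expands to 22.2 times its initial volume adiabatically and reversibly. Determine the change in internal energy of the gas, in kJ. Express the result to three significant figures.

For a reversible adiabat TV^(γ−1) is constant, so T₂ = T₁ (V₁/V₂)^(γ−1).
T₂ = 234 × (1/22.2)^(0.3) = 92.32 K.
Q = 0, so ΔU = W_on_gas = nCᵥΔT with Cᵥ = R/(γ−1) = 27.71 J/(mol·K).
ΔU = 1.46 × 27.71 × (92.32 − 234) = -5732 J.

ΔU ≈ -5.73 kJ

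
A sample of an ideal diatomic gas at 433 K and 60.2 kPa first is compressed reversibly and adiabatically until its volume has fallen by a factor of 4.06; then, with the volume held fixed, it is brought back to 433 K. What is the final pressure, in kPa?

P₃ ≈ 244 kPa

For a diatomic ideal gas γ = 7/5.
Adiabatic step (PV^γ = const): P₂ = 60.2×4.06^(7/5) = 428.1 kPa; T₂ = 433×4.06^(2/5) = 758.4 K.
Isochoric: P₃ = P₂(T₃/T₂) = 428.1 × (433/758.4) = 244.4 kPa.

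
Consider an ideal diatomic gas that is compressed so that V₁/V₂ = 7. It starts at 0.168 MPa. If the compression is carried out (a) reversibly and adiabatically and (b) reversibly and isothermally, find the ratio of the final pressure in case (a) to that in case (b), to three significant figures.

P_adiabatic / P_isothermal ≈ 2.18

For a diatomic ideal gas γ = 7/5.
Isothermal: P_b = P₁(V₁/V₂) = 0.168×7.
Adiabatic: P_a = P₁(V₁/V₂)^γ = 0.168×7^(7/5).
P_a/P_b = (V₁/V₂)^(γ−1) = 7^(2/5) = 2.178.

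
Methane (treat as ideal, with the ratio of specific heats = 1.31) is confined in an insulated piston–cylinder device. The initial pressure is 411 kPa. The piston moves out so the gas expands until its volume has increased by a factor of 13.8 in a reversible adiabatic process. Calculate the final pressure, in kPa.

P₂ ≈ 13.2 kPa

Since PV^γ is constant along a reversible adiabat, P₂ = P₁ (V₁/V₂)^γ.
P₂ = 411 × (1/13.8)^(1.31) = 13.2 kPa.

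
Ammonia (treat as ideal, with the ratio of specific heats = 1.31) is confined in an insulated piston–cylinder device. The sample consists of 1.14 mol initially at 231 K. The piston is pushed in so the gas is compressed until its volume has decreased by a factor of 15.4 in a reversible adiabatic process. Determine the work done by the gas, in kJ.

Adiabatic: T₁V₁^(γ−1) = T₂V₂^(γ−1) ⇒ T₂ = T₁ (V₁/V₂)^(γ−1).
T₂ = 231 × 15.4^(0.31) = 539.2 K.
Q = 0, so ΔU = W_on_gas = nCᵥΔT with Cᵥ = R/(γ−1) = 26.82 J/(mol·K).
ΔU = 1.14 × 26.82 × (539.2 − 231) = 9423 J.
Work done by the gas = −ΔU = -9423 J.

W ≈ -9.42 kJ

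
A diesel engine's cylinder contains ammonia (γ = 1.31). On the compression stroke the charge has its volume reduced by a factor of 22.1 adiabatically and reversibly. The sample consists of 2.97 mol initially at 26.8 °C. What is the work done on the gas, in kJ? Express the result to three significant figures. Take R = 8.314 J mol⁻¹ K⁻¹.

For a reversible adiabat TV^(γ−1) is constant, so T₂ = T₁ (V₁/V₂)^(γ−1).
T₁ = 26.8 °C = 299.9 K.
T₂ = 299.9 × 22.1^(0.31) = 783.1 K.
Q = 0, so ΔU = W_on_gas = nCᵥΔT with Cᵥ = R/(γ−1) = 26.82 J/(mol·K).
ΔU = 2.97 × 26.82 × (783.1 − 299.9) = 38480 J.

W ≈ 38.5 kJ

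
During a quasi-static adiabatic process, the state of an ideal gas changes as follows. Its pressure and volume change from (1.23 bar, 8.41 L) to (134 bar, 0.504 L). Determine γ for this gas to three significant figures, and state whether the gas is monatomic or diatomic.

PV^γ = const ⇒ γ = ln(P₂/P₁) / ln(V₁/V₂).
γ = ln(134/1.23) / ln(8.41/0.504) = 1.667.
γ ≈ 1.67 is close to 5/3, so the gas is monatomic.

γ ≈ 1.67; monatomic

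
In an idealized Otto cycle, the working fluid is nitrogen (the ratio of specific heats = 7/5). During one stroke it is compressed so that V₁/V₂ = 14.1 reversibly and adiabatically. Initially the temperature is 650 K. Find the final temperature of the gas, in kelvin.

T₂ ≈ 1870 K

For a reversible adiabat TV^(γ−1) is constant, so T₂ = T₁ (V₁/V₂)^(γ−1).
T₂ = 650 × 14.1^(2/5) = 1873 K.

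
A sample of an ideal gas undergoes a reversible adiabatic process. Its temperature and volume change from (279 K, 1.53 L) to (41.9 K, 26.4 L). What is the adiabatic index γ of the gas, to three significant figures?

γ ≈ 1.67

TV^(γ−1) = const ⇒ γ − 1 = ln(T₂/T₁) / ln(V₁/V₂).
γ = 1 + ln(41.9/279) / ln(1.53/26.4) = 1.666.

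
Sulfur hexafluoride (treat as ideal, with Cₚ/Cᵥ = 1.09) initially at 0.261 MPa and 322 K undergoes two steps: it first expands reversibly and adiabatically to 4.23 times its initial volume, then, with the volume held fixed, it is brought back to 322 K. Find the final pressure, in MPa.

P₃ ≈ 0.0617 MPa

Adiabatic step (PV^γ = const): P₂ = 0.261×(1/4.23)^(1.09) = 0.05419 MPa; T₂ = 322×(1/4.23)^(0.09) = 282.8 K.
Isochoric: P₃ = P₂(T₃/T₂) = 0.05419 × (322/282.8) = 0.0617 MPa.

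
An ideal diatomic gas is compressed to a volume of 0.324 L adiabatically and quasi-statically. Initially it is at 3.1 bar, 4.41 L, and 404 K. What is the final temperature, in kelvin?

T₂ ≈ 1150 K

For a reversible adiabat TV^(γ−1) is constant, so T₂ = T₁ (V₁/V₂)^(γ−1).
γ = 7/5 for a diatomic ideal gas.
T₂ = 404 × (4.41/0.324)^(2/5) = 1148 K.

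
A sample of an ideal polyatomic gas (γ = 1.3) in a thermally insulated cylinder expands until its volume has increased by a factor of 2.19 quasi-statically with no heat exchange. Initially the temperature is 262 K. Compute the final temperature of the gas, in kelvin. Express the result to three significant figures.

T₂ ≈ 207 K

For a reversible adiabat TV^(γ−1) is constant, so T₂ = T₁ (V₁/V₂)^(γ−1).
T₂ = 262 × (1/2.19)^(0.3) = 207.1 K.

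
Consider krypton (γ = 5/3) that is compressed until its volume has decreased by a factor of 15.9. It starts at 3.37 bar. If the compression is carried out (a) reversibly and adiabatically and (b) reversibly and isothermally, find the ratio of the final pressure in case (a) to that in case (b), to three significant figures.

Isothermal: P_b = P₁(V₁/V₂) = 3.37×15.9.
Adiabatic: P_a = P₁(V₁/V₂)^γ = 3.37×15.9^(5/3).
P_a/P_b = (V₁/V₂)^(γ−1) = 15.9^(2/3) = 6.323.

P_adiabatic / P_isothermal ≈ 6.32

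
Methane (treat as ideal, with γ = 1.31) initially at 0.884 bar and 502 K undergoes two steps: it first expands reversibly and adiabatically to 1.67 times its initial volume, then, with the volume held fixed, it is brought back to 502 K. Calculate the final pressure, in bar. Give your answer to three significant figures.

Adiabatic step (PV^γ = const): P₂ = 0.884×(1/1.67)^(1.31) = 0.4515 bar; T₂ = 502×(1/1.67)^(0.31) = 428.2 K.
Isochoric: P₃ = P₂(T₃/T₂) = 0.4515 × (502/428.2) = 0.5293 bar.

P₃ ≈ 0.529 bar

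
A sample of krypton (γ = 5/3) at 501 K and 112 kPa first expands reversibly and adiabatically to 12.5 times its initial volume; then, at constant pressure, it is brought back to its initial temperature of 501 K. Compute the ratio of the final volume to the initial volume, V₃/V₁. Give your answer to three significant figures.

V₃/V₁ ≈ 67.3

Adiabatic step: V₂/V₁ = 12.5; T₂ = T₁·(1/12.5)^(2/3) = 93.02 K.
Isobaric step: V₃/V₂ = T₃/T₂ = 501/93.02.
V₃/V₁ = (V₂/V₁)(V₃/V₂) = 12.5 × (501/93.02) = 67.33.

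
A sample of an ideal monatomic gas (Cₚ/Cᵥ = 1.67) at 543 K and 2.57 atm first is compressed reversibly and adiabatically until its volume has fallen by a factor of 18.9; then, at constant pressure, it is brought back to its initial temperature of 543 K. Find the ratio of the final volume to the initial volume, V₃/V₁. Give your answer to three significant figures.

V₃/V₁ ≈ 0.00738

Adiabatic step: V₂/V₁ = 0.05291; T₂ = T₁·18.9^(0.67) = 3891 K.
Isobaric step: V₃/V₂ = T₃/T₂ = 543/3891.
V₃/V₁ = (V₂/V₁)(V₃/V₂) = 0.05291 × (543/3891) = 0.007384.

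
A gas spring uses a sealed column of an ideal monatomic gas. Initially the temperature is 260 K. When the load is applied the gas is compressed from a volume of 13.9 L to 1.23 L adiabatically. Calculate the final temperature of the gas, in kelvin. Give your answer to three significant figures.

T₂ ≈ 1310 K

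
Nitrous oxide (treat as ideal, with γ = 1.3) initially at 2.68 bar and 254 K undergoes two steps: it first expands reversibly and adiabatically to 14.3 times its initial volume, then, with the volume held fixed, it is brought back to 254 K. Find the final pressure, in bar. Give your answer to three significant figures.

Adiabatic step (PV^γ = const): P₂ = 2.68×(1/14.3)^(1.3) = 0.08437 bar; T₂ = 254×(1/14.3)^(0.3) = 114.3 K.
Isochoric: P₃ = P₂(T₃/T₂) = 0.08437 × (254/114.3) = 0.1874 bar.

P₃ ≈ 0.187 bar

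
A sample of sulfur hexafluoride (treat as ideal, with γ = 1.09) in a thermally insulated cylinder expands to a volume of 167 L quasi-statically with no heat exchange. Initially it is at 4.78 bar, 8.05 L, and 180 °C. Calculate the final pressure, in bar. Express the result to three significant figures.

P₂ ≈ 0.175 bar

Adiabatic: P₁V₁^γ = P₂V₂^γ ⇒ P₂ = P₁ (V₁/V₂)^γ.
P₂ = 4.78 × (8.05/167)^(1.09) = 0.1754 bar.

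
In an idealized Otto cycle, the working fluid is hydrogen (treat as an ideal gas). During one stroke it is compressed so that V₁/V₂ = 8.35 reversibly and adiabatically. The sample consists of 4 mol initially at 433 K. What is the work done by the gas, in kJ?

W ≈ -48.1 kJ

For a reversible adiabat TV^(γ−1) is constant, so T₂ = T₁ (V₁/V₂)^(γ−1).
γ = 7/5 for a diatomic ideal gas, so γ−1 = 2/5.
T₂ = 433 × 8.35^(2/5) = 1012 K.
Q = 0, so ΔU = W_on_gas = nCᵥΔT with Cᵥ = R/(γ−1) = 20.79 J/(mol·K).
ΔU = 4 × 20.79 × (1012 − 433) = 48130 J.
Work done by the gas = −ΔU = -48130 J.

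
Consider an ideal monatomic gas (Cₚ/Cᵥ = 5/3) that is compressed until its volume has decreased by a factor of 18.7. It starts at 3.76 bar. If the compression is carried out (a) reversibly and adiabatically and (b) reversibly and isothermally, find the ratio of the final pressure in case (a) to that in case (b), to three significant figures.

Isothermal: P_b = P₁(V₁/V₂) = 3.76×18.7.
Adiabatic: P_a = P₁(V₁/V₂)^γ = 3.76×18.7^(5/3).
P_a/P_b = (V₁/V₂)^(γ−1) = 18.7^(2/3) = 7.045.

P_adiabatic / P_isothermal ≈ 7.05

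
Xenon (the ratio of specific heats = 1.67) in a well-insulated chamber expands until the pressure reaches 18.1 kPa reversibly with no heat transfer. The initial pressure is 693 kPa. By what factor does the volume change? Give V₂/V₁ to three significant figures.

V₂/V₁ ≈ 8.87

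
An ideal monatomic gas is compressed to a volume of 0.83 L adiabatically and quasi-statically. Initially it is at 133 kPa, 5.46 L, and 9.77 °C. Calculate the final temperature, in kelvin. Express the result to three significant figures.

T₂ ≈ 993 K

For a reversible adiabat TV^(γ−1) is constant, so T₂ = T₁ (V₁/V₂)^(γ−1).
γ = 5/3 for a monatomic ideal gas.
T₁ = 9.77 °C = 282.9 K.
T₂ = 282.9 × (5.46/0.83)^(2/3) = 993.3 K.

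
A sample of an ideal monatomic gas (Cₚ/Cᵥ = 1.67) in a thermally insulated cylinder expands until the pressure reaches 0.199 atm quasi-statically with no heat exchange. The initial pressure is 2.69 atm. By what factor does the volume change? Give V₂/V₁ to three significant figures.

V₂/V₁ ≈ 4.76

From PV^γ = const, V₂/V₁ = (P₁/P₂)^(1/γ).
V₂/V₁ = (2.69/0.199)^(0.599) = 4.755.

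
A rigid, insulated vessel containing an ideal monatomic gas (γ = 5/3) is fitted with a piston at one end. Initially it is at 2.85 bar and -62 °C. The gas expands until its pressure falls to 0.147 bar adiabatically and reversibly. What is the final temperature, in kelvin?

Along an adiabat T P^((1−γ)/γ) is constant, so T₂ = T₁ (P₂/P₁)^((γ−1)/γ).
T₁ = -62 °C = 211.1 K.
T₂ = 211.1 × (0.147/2.85)^(2/5) = 64.5 K.

T₂ ≈ 64.5 K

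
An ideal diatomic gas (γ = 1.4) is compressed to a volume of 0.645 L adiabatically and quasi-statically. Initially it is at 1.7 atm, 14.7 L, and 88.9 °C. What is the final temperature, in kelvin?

For a reversible adiabat TV^(γ−1) is constant, so T₂ = T₁ (V₁/V₂)^(γ−1).
T₁ = 88.9 °C = 362 K.
T₂ = 362 × (14.7/0.645)^(0.4) = 1264 K.

T₂ ≈ 1260 K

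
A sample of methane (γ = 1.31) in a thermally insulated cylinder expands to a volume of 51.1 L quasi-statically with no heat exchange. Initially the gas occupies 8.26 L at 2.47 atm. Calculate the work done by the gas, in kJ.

W ≈ 2.88 kJ

P₂ = P₁(V₁/V₂)^γ = 2.47×(8.26/51.1)^(1.31) = 0.2269 atm.
For a reversible adiabat, W_by_gas = (P₁V₁ − P₂V₂)/(γ−1).
W_by = (250300×0.00826 − 22990×0.0511) / (0.31) = 2878 J.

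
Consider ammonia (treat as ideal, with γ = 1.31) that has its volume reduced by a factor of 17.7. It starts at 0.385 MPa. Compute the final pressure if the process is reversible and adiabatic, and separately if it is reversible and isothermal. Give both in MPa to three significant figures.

adiabatic: 16.6 MPa; isothermal: 6.81 MPa

Isothermal: P₂ = P₁(V₁/V₂) = 0.385×17.7 = 6.814 MPa.
Adiabatic: P₂ = P₁(V₁/V₂)^γ = 0.385×17.7^(1.31) = 16.61 MPa.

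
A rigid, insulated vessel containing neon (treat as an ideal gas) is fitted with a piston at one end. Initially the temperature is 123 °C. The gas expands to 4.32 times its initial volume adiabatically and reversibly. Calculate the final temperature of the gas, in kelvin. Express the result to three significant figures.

T₂ ≈ 149 K

For a reversible adiabat TV^(γ−1) is constant, so T₂ = T₁ (V₁/V₂)^(γ−1).
For a monatomic ideal gas γ = 5/3, so γ−1 = 2/3.
T₁ = 123 °C = 396.1 K.
T₂ = 396.1 × (1/4.32)^(2/3) = 149.3 K.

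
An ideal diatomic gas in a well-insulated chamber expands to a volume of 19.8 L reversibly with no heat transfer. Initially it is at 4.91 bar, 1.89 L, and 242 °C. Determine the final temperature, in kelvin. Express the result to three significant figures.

For a reversible adiabat TV^(γ−1) is constant, so T₂ = T₁ (V₁/V₂)^(γ−1).
γ = 7/5 for a diatomic ideal gas.
T₁ = 242 °C = 515.1 K.
T₂ = 515.1 × (1.89/19.8)^(2/5) = 201.3 K.

T₂ ≈ 201 K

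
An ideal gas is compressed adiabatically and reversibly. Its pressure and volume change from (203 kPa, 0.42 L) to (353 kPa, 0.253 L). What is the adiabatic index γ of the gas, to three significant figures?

γ ≈ 1.09

PV^γ = const ⇒ γ = ln(P₂/P₁) / ln(V₁/V₂).
γ = ln(353/203) / ln(0.42/0.253) = 1.092.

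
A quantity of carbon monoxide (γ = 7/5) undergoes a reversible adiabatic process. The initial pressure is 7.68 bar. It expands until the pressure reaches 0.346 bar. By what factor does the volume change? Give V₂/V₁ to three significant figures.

From PV^γ = const, V₂/V₁ = (P₁/P₂)^(1/γ).
V₂/V₁ = (7.68/0.346)^(5/7) = 9.154.

V₂/V₁ ≈ 9.15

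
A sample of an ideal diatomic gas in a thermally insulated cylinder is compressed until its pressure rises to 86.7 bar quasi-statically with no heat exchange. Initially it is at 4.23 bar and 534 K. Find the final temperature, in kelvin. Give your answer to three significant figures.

Adiabatic: T₂/T₁ = (P₂/P₁)^((γ−1)/γ).
For a diatomic ideal gas γ = 7/5, so (γ−1)/γ = 2/7.
T₂ = 534 × (86.7/4.23)^(2/7) = 1266 K.

T₂ ≈ 1270 K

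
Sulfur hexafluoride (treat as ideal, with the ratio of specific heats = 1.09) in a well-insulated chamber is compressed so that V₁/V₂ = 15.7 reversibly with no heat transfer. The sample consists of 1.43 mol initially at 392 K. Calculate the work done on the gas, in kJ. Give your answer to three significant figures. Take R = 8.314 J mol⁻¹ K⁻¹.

W ≈ 14.6 kJ

For a reversible adiabat TV^(γ−1) is constant, so T₂ = T₁ (V₁/V₂)^(γ−1).
T₂ = 392 × 15.7^(0.09) = 502.2 K.
Q = 0, so ΔU = W_on_gas = nCᵥΔT with Cᵥ = R/(γ−1) = 92.38 J/(mol·K).
ΔU = 1.43 × 92.38 × (502.2 − 392) = 14560 J.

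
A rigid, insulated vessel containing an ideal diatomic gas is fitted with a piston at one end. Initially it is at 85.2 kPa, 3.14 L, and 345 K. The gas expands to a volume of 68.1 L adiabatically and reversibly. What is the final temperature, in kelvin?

T₂ ≈ 101 K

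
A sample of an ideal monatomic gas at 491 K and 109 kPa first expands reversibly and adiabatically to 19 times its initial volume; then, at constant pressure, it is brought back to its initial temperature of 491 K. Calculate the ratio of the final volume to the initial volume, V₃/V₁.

For a monatomic ideal gas γ = 5/3.
Adiabatic step: V₂/V₁ = 19; T₂ = T₁·(1/19)^(2/3) = 68.96 K.
Isobaric step: V₃/V₂ = T₃/T₂ = 491/68.96.
V₃/V₁ = (V₂/V₁)(V₃/V₂) = 19 × (491/68.96) = 135.3.

V₃/V₁ ≈ 135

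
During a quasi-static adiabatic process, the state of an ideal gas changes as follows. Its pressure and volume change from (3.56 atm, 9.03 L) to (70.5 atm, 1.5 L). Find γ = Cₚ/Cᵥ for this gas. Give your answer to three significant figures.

PV^γ = const ⇒ γ = ln(P₂/P₁) / ln(V₁/V₂).
γ = ln(70.5/3.56) / ln(9.03/1.5) = 1.663.

γ ≈ 1.66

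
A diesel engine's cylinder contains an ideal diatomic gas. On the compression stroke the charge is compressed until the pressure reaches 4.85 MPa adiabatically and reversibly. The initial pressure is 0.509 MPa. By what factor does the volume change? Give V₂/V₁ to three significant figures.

V₂/V₁ ≈ 0.200

From PV^γ = const, V₂/V₁ = (P₁/P₂)^(1/γ).
For a diatomic ideal gas γ = 7/5.
V₂/V₁ = (0.509/4.85)^(5/7) = 0.1998.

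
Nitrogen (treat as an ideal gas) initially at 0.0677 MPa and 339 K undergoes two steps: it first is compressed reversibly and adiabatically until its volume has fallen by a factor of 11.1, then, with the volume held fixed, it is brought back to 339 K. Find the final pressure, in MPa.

P₃ ≈ 0.751 MPa

For a diatomic ideal gas γ = 7/5.
Adiabatic step (PV^γ = const): P₂ = 0.0677×11.1^(7/5) = 1.968 MPa; T₂ = 339×11.1^(2/5) = 887.8 K.
Isochoric: P₃ = P₂(T₃/T₂) = 1.968 × (339/887.8) = 0.7515 MPa.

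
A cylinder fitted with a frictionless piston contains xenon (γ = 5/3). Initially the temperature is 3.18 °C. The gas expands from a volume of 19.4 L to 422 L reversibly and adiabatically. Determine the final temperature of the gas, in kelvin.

Adiabatic: T₁V₁^(γ−1) = T₂V₂^(γ−1) ⇒ T₂ = T₁ (V₁/V₂)^(γ−1).
T₁ = 3.18 °C = 276.3 K.
T₂ = 276.3 × (19.4/422)^(2/3) = 35.46 K.

T₂ ≈ 35.5 K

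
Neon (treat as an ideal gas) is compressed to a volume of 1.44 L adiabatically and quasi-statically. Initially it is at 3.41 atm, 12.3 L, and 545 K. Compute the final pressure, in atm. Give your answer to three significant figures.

Adiabatic: P₁V₁^γ = P₂V₂^γ ⇒ P₂ = P₁ (V₁/V₂)^γ.
γ = 5/3 for a monatomic ideal gas.
P₂ = 3.41 × (12.3/1.44)^(5/3) = 121.7 atm.

P₂ ≈ 122 atm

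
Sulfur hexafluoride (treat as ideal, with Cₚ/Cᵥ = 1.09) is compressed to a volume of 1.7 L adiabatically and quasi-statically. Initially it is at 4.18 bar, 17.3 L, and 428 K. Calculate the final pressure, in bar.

P₂ ≈ 52.4 bar

Since PV^γ is constant along a reversible adiabat, P₂ = P₁ (V₁/V₂)^γ.
P₂ = 4.18 × (17.3/1.7)^(1.09) = 52.42 bar.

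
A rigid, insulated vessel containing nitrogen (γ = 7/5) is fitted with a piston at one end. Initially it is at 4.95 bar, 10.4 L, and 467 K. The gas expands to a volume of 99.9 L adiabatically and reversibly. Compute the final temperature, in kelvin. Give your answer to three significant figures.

Adiabatic: T₁V₁^(γ−1) = T₂V₂^(γ−1) ⇒ T₂ = T₁ (V₁/V₂)^(γ−1).
T₂ = 467 × (10.4/99.9)^(2/5) = 188.9 K.

T₂ ≈ 189 K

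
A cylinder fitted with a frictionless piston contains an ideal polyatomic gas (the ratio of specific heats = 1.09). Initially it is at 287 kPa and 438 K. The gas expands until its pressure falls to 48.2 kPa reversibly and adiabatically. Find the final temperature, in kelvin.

Along an adiabat T P^((1−γ)/γ) is constant, so T₂ = T₁ (P₂/P₁)^((γ−1)/γ).
T₂ = 438 × (48.2/287)^(0.0826) = 378 K.

T₂ ≈ 378 K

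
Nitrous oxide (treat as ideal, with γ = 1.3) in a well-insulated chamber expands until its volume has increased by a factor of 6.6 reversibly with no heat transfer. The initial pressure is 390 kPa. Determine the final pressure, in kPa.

Since PV^γ is constant along a reversible adiabat, P₂ = P₁ (V₁/V₂)^γ.
P₂ = 390 × (1/6.6)^(1.3) = 33.55 kPa.

P₂ ≈ 33.5 kPa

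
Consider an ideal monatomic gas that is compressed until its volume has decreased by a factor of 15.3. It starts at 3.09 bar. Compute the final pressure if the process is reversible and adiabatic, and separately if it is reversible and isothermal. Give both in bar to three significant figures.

adiabatic: 291 bar; isothermal: 47.3 bar

For a monatomic ideal gas γ = 5/3.
Isothermal: P₂ = P₁(V₁/V₂) = 3.09×15.3 = 47.28 bar.
Adiabatic: P₂ = P₁(V₁/V₂)^γ = 3.09×15.3^(5/3) = 291.4 bar.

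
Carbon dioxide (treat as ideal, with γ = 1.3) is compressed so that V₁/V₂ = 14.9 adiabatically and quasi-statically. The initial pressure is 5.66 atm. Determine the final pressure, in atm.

P₂ ≈ 190 atm

Adiabatic: P₁V₁^γ = P₂V₂^γ ⇒ P₂ = P₁ (V₁/V₂)^γ.
P₂ = 5.66 × 14.9^(1.3) = 189.7 atm.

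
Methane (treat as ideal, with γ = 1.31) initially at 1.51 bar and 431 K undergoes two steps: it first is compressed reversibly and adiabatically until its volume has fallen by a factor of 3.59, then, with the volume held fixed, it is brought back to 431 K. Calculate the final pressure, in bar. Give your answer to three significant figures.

P₃ ≈ 5.42 bar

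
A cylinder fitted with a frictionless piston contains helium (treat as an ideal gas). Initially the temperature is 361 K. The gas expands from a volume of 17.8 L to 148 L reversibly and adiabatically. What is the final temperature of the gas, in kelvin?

T₂ ≈ 88.0 K

Adiabatic: T₁V₁^(γ−1) = T₂V₂^(γ−1) ⇒ T₂ = T₁ (V₁/V₂)^(γ−1).
For a monatomic ideal gas γ = 5/3, so γ−1 = 2/3.
T₂ = 361 × (17.8/148)^(2/3) = 87.96 K.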